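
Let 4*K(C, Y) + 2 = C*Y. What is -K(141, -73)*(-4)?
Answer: -10295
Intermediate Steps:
K(C, Y) = -½ + C*Y/4 (K(C, Y) = -½ + (C*Y)/4 = -½ + C*Y/4)
-K(141, -73)*(-4) = -(-½ + (¼)*141*(-73))*(-4) = -(-½ - 10293/4)*(-4) = -(-10295)*(-4)/4 = -1*10295 = -10295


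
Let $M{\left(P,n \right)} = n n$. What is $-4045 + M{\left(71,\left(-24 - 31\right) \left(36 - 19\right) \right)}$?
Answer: $870180$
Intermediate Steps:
$M{\left(P,n \right)} = n^{2}$
$-4045 + M{\left(71,\left(-24 - 31\right) \left(36 - 19\right) \right)} = -4045 + \left(\left(-24 - 31\right) \left(36 - 19\right)\right)^{2} = -4045 + \left(\left(-55\right) 17\right)^{2} = -4045 + \left(-935\right)^{2} = -4045 + 874225 = 870180$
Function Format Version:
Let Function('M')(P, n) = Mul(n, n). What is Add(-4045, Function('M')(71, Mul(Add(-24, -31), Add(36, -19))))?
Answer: 870180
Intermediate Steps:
Function('M')(P, n) = Pow(n, 2)
Add(-4045, Function('M')(71, Mul(Add(-24, -31), Add(36, -19)))) = Add(-4045, Pow(Mul(Add(-24, -31), Add(36, -19)), 2)) = Add(-4045, Pow(Mul(-55, 17), 2)) = Add(-4045, Pow(-935, 2)) = Add(-4045, 874225) = 870180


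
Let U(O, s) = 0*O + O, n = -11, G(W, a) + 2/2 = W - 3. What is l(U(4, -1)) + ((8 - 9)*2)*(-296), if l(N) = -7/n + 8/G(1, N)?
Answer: 19469/33 ≈ 589.97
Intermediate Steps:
G(W, a) = -4 + W (G(W, a) = -1 + (W - 3) = -1 + (-3 + W) = -4 + W)
U(O, s) = O (U(O, s) = 0 + O = O)
l(N) = -67/33 (l(N) = -7/(-11) + 8/(-4 + 1) = -7*(-1/11) + 8/(-3) = 7/11 + 8*(-⅓) = 7/11 - 8/3 = -67/33)
l(U(4, -1)) + ((8 - 9)*2)*(-296) = -67/33 + ((8 - 9)*2)*(-296) = -67/33 - 1*2*(-296) = -67/33 - 2*(-296) = -67/33 + 592 = 19469/33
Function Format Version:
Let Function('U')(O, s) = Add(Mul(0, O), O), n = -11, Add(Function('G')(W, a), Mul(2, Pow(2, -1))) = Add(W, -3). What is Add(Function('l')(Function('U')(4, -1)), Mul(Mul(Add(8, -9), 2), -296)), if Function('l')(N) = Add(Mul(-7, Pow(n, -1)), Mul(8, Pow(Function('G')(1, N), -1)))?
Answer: Rational(19469, 33) ≈ 589.97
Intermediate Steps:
Function('G')(W, a) = Add(-4, W) (Function('G')(W, a) = Add(-1, Add(W, -3)) = Add(-1, Add(-3, W)) = Add(-4, W))
Function('U')(O, s) = O (Function('U')(O, s) = Add(0, O) = O)
Function('l')(N) = Rational(-67, 33) (Function('l')(N) = Add(Mul(-7, Pow(-11, -1)), Mul(8, Pow(Add(-4, 1), -1))) = Add(Mul(-7, Rational(-1, 11)), Mul(8, Pow(-3, -1))) = Add(Rational(7, 11), Mul(8, Rational(-1, 3))) = Add(Rational(7, 11), Rational(-8, 3)) = Rational(-67, 33))
Add(Function('l')(Function('U')(4, -1)), Mul(Mul(Add(8, -9), 2), -296)) = Add(Rational(-67, 33), Mul(Mul(Add(8, -9), 2), -296)) = Add(Rational(-67, 33), Mul(Mul(-1, 2), -296)) = Add(Rational(-67, 33), Mul(-2, -296)) = Add(Rational(-67, 33), 592) = Rational(19469, 33)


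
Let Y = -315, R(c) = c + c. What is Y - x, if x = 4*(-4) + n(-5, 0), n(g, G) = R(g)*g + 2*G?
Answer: -349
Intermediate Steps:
R(c) = 2*c
n(g, G) = 2*G + 2*g² (n(g, G) = (2*g)*g + 2*G = 2*g² + 2*G = 2*G + 2*g²)
x = 34 (x = 4*(-4) + (2*0 + 2*(-5)²) = -16 + (0 + 2*25) = -16 + (0 + 50) = -16 + 50 = 34)
Y - x = -315 - 1*34 = -315 - 34 = -349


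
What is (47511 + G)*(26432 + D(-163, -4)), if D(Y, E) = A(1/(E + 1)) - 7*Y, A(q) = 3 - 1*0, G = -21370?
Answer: 720864216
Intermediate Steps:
A(q) = 3 (A(q) = 3 + 0 = 3)
D(Y, E) = 3 - 7*Y
(47511 + G)*(26432 + D(-163, -4)) = (47511 - 21370)*(26432 + (3 - 7*(-163))) = 26141*(26432 + (3 + 1141)) = 26141*(26432 + 1144) = 26141*27576 = 720864216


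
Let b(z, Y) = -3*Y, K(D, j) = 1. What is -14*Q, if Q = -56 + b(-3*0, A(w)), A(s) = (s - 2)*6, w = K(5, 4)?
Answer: 532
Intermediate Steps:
w = 1
A(s) = -12 + 6*s (A(s) = (-2 + s)*6 = -12 + 6*s)
Q = -38 (Q = -56 - 3*(-12 + 6*1) = -56 - 3*(-12 + 6) = -56 - 3*(-6) = -56 + 18 = -38)
-14*Q = -14*(-38) = 532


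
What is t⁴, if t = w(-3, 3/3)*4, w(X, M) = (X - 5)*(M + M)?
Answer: 16777216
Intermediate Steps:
w(X, M) = 2*M*(-5 + X) (w(X, M) = (-5 + X)*(2*M) = 2*M*(-5 + X))
t = -64 (t = (2*(3/3)*(-5 - 3))*4 = (2*(3*(⅓))*(-8))*4 = (2*1*(-8))*4 = -16*4 = -64)
t⁴ = (-64)⁴ = 16777216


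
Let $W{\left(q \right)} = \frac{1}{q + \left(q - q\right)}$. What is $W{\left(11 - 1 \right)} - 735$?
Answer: $- \frac{7349}{10} \approx -734.9$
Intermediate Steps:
$W{\left(q \right)} = \frac{1}{q}$ ($W{\left(q \right)} = \frac{1}{q + 0} = \frac{1}{q}$)
$W{\left(11 - 1 \right)} - 735 = \frac{1}{11 - 1} - 735 = \frac{1}{10} - 735 = - \frac{7349}{10}$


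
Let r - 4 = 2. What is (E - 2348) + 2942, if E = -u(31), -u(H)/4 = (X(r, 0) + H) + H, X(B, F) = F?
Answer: 842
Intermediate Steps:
r = 6 (r = 4 + 2 = 6)
u(H) = -8*H (u(H) = -4*((0 + H) + H) = -4*(H + H) = -8*H)
E = 248 (E = -(-8)*31 = -1*(-248) = 248)
(E - 2348) + 2942 = (248 - 2348) + 2942 = -2100 + 2942 = 842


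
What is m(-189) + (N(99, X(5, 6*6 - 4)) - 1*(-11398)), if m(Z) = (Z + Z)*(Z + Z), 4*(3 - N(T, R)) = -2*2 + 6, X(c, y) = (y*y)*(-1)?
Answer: 308569/2 ≈ 1.5428e+5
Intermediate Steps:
X(c, y) = -y² (X(c, y) = y²*(-1) = -y²)
N(T, R) = 5/2 (N(T, R) = 3 - (-2*2 + 6)/4 = 3 - (-4 + 6)/4 = 3 - ¼*2 = 3 - ½ = 5/2)
m(Z) = 4*Z² (m(Z) = (2*Z)*(2*Z) = 4*Z²)
m(-189) + (N(99, X(5, 6*6 - 4)) - 1*(-11398)) = 4*(-189)² + (5/2 - 1*(-11398)) = 4*35721 + (5/2 + 11398) = 142884 + 22801/2 = 308569/2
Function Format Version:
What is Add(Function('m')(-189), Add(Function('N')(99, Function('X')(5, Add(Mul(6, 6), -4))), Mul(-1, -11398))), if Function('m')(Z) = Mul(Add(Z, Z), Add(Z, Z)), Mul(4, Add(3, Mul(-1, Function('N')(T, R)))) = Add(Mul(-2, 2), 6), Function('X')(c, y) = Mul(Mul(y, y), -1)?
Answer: Rational(308569, 2) ≈ 1.5428e+5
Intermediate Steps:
Function('X')(c, y) = Mul(-1, Pow(y, 2)) (Function('X')(c, y) = Mul(Pow(y, 2), -1) = Mul(-1, Pow(y, 2)))
Function('N')(T, R) = Rational(5, 2) (Function('N')(T, R) = Add(3, Mul(Rational(-1, 4), Add(Mul(-2, 2), 6))) = Add(3, Mul(Rational(-1, 4), Add(-4, 6))) = Add(3, Mul(Rational(-1, 4), 2)) = Add(3, Rational(-1, 2)) = Rational(5, 2))
Function('m')(Z) = Mul(4, Pow(Z, 2)) (Function('m')(Z) = Mul(Mul(2, Z), Mul(2, Z)) = Mul(4, Pow(Z, 2)))
Add(Function('m')(-189), Add(Function('N')(99, Function('X')(5, Add(Mul(6, 6), -4))), Mul(-1, -11398))) = Add(Mul(4, Pow(-189, 2)), Add(Rational(5, 2), Mul(-1, -11398))) = Add(Mul(4, 35721), Add(Rational(5, 2), 11398)) = Add(142884, Rational(22801, 2)) = Rational(308569, 2)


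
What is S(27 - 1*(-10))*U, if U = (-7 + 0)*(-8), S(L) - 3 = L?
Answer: 2240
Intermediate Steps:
S(L) = 3 + L
U = 56 (U = -7*(-8) = 56)
S(27 - 1*(-10))*U = (3 + (27 - 1*(-10)))*56 = (3 + (27 + 10))*56 = (3 + 37)*56 = 40*56 = 2240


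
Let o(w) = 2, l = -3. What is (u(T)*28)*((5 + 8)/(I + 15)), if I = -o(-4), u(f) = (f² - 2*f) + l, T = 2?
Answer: -84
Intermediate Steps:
u(f) = -3 + f² - 2*f (u(f) = (f² - 2*f) - 3 = -3 + f² - 2*f)
I = -2 (I = -1*2 = -2)
(u(T)*28)*((5 + 8)/(I + 15)) = ((-3 + 2² - 2*2)*28)*((5 + 8)/(-2 + 15)) = ((-3 + 4 - 4)*28)*(13/13) = (-3*28)*(13*(1/13)) = -84*1 = -84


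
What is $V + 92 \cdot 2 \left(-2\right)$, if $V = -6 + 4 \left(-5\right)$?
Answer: $-394$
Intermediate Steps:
$V = -26$ ($V = -6 - 20 = -26$)
$V + 92 \cdot 2 \left(-2\right) = -26 + 92 \cdot 2 \left(-2\right) = -26 + 92 \left(-4\right) = -26 - 368 = -394$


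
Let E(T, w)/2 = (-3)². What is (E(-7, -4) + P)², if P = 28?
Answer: 2116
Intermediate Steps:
E(T, w) = 18 (E(T, w) = 2*(-3)² = 2*9 = 18)
(E(-7, -4) + P)² = (18 + 28)² = 46² = 2116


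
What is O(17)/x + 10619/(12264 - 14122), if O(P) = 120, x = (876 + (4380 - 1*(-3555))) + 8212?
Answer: -180544277/31628734 ≈ -5.7082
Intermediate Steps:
x = 17023 (x = (876 + (4380 + 3555)) + 8212 = (876 + 7935) + 8212 = 8811 + 8212 = 17023)
O(17)/x + 10619/(12264 - 14122) = 120/17023 + 10619/(12264 - 14122) = 120*(1/17023) + 10619/(-1858) = 120/17023 + 10619*(-1/1858) = 120/17023 - 10619/1858 = -180544277/31628734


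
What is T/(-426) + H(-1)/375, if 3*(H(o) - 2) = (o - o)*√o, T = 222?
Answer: -13733/26625 ≈ -0.51579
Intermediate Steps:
H(o) = 2 (H(o) = 2 + ((o - o)*√o)/3 = 2 + (0*√o)/3 = 2 + (⅓)*0 = 2 + 0 = 2)
T/(-426) + H(-1)/375 = 222/(-426) + 2/375 = 222*(-1/426) + 2*(1/375) = -37/71 + 2/375 = -13733/26625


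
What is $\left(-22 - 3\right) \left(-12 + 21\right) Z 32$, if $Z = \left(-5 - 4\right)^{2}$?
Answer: $-583200$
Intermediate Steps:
$Z = 81$ ($Z = \left(-9\right)^{2} = 81$)
$\left(-22 - 3\right) \left(-12 + 21\right) Z 32 = \left(-22 - 3\right) \left(-12 + 21\right) 81 \cdot 32 = \left(-25\right) 9 \cdot 81 \cdot 32 = \left(-225\right) 81 \cdot 32 = \left(-18225\right) 32 = -583200$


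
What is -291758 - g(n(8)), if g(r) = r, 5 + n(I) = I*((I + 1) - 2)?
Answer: -291809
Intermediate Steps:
n(I) = -5 + I*(-1 + I) (n(I) = -5 + I*((I + 1) - 2) = -5 + I*((1 + I) - 2) = -5 + I*(-1 + I))
-291758 - g(n(8)) = -291758 - (-5 + 8**2 - 1*8) = -291758 - (-5 + 64 - 8) = -291758 - 1*51 = -291758 - 51 = -291809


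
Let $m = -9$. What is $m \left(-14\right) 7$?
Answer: $882$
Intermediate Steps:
$m \left(-14\right) 7 = \left(-9\right) \left(-14\right) 7 = 126 \cdot 7 = 882$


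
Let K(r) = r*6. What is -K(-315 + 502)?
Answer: -1122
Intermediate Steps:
K(r) = 6*r
-K(-315 + 502) = -6*(-315 + 502) = -6*187 = -1*1122 = -1122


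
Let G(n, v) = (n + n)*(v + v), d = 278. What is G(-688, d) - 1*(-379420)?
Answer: -385636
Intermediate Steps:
G(n, v) = 4*n*v (G(n, v) = (2*n)*(2*v) = 4*n*v)
G(-688, d) - 1*(-379420) = 4*(-688)*278 - 1*(-379420) = -765056 + 379420 = -385636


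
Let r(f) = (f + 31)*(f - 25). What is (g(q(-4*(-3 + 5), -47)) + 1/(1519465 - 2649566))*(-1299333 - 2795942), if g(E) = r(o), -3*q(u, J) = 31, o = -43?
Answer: -3776508684089125/1130101 ≈ -3.3417e+9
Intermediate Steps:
r(f) = (-25 + f)*(31 + f) (r(f) = (31 + f)*(-25 + f) = (-25 + f)*(31 + f))
q(u, J) = -31/3 (q(u, J) = -1/3*31 = -31/3)
g(E) = 816 (g(E) = -775 + (-43)**2 + 6*(-43) = -775 + 1849 - 258 = 816)
(g(q(-4*(-3 + 5), -47)) + 1/(1519465 - 2649566))*(-1299333 - 2795942) = (816 + 1/(1519465 - 2649566))*(-1299333 - 2795942) = (816 + 1/(-1130101))*(-4095275) = (816 - 1/1130101)*(-4095275) = (922162415/1130101)*(-4095275) = -3776508684089125/1130101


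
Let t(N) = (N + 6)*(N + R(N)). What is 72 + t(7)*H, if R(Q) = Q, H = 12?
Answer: 2256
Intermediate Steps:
t(N) = 2*N*(6 + N) (t(N) = (N + 6)*(N + N) = (6 + N)*(2*N) = 2*N*(6 + N))
72 + t(7)*H = 72 + (2*7*(6 + 7))*12 = 72 + (2*7*13)*12 = 72 + 182*12 = 72 + 2184 = 2256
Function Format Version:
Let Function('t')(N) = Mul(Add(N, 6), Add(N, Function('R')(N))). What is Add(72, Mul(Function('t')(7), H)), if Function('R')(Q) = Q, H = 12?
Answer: 2256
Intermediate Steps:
Function('t')(N) = Mul(2, N, Add(6, N)) (Function('t')(N) = Mul(Add(N, 6), Add(N, N)) = Mul(Add(6, N), Mul(2, N)) = Mul(2, N, Add(6, N)))
Add(72, Mul(Function('t')(7), H)) = Add(72, Mul(Mul(2, 7, Add(6, 7)), 12)) = Add(72, Mul(Mul(2, 7, 13), 12)) = Add(72, Mul(182, 12)) = Add(72, 2184) = 2256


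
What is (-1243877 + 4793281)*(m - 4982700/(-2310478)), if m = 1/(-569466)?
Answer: 2517837101940044422/328934666187 ≈ 7.6545e+6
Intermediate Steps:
m = -1/569466 ≈ -1.7560e-6
(-1243877 + 4793281)*(m - 4982700/(-2310478)) = (-1243877 + 4793281)*(-1/569466 - 4982700/(-2310478)) = 3549404*(-1/569466 - 4982700*(-1/2310478)) = 3549404*(-1/569466 + 2491350/1155239) = 3549404*(1418737963861/657869332374) = 2517837101940044422/328934666187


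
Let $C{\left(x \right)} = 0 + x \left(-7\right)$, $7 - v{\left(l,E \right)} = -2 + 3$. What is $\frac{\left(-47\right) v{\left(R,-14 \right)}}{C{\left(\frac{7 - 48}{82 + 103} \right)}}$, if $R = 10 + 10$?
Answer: $- \frac{52170}{287} \approx -181.78$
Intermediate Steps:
$R = 20$
$v{\left(l,E \right)} = 6$ ($v{\left(l,E \right)} = 7 - \left(-2 + 3\right) = 7 - 1 = 6$)
$C{\left(x \right)} = - 7 x$ ($C{\left(x \right)} = 0 - 7 x = - 7 x$)
$\frac{\left(-47\right) v{\left(R,-14 \right)}}{C{\left(\frac{7 - 48}{82 + 103} \right)}} = \frac{\left(-47\right) 6}{\left(-7\right) \frac{7 - 48}{82 + 103}} = - \frac{282}{\left(-7\right) \left(- \frac{41}{185}\right)} = - \frac{282}{\frac{287}{185}} = \left(-282\right) \frac{185}{287} = - \frac{52170}{287}$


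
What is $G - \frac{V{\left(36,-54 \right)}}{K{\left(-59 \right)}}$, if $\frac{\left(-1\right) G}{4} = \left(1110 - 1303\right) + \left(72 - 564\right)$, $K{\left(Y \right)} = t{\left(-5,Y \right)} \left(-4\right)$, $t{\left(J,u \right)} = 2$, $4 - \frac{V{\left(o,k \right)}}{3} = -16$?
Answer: $\frac{5495}{2} \approx 2747.5$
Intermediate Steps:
$V{\left(o,k \right)} = 60$ ($V{\left(o,k \right)} = 12 - -48 = 12 + 48 = 60$)
$K{\left(Y \right)} = -8$ ($K{\left(Y \right)} = 2 \left(-4\right) = -8$)
$G = 2740$ ($G = - 4 \left(\left(1110 - 1303\right) + \left(72 - 564\right)\right) = - 4 \left(-193 + \left(72 - 564\right)\right) = - 4 \left(-193 - 492\right) = \left(-4\right) \left(-685\right) = 2740$)
$G - \frac{V{\left(36,-54 \right)}}{K{\left(-59 \right)}} = 2740 - \frac{60}{-8} = 2740 - 60 \left(- \frac{1}{8}\right) = 2740 - - \frac{15}{2} = 2740 + \frac{15}{2} = \frac{5495}{2}$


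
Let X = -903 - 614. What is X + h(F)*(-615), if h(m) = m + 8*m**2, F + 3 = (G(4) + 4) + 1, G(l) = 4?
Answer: -182327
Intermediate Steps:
X = -1517
F = 6 (F = -3 + ((4 + 4) + 1) = -3 + (8 + 1) = -3 + 9 = 6)
X + h(F)*(-615) = -1517 + (6*(1 + 8*6))*(-615) = -1517 + (6*(1 + 48))*(-615) = -1517 + (6*49)*(-615) = -1517 + 294*(-615) = -1517 - 180810 = -182327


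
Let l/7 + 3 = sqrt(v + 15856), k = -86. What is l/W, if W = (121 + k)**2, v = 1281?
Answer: -3/175 + sqrt(17137)/175 ≈ 0.73090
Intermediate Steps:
l = -21 + 7*sqrt(17137) (l = -21 + 7*sqrt(1281 + 15856) = -21 + 7*sqrt(17137) ≈ 895.36)
W = 1225 (W = (121 - 86)**2 = 35**2 = 1225)
l/W = (-21 + 7*sqrt(17137))/1225 = (-21 + 7*sqrt(17137))*(1/1225) = -3/175 + sqrt(17137)/175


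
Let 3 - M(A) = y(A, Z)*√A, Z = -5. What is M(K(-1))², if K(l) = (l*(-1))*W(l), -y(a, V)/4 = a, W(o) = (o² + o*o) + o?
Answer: 49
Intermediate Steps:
W(o) = o + 2*o² (W(o) = (o² + o²) + o = 2*o² + o = o + 2*o²)
y(a, V) = -4*a
K(l) = -l²*(1 + 2*l) (K(l) = (l*(-1))*(l*(1 + 2*l)) = (-l)*(l*(1 + 2*l)) = -l²*(1 + 2*l))
M(A) = 3 + 4*A^(3/2) (M(A) = 3 - (-4*A)*√A = 3 - (-4)*A^(3/2) = 3 + 4*A^(3/2))
M(K(-1))² = (3 + 4*((-1)²*(-1 - 2*(-1)))^(3/2))² = (3 + 4*(1*(-1 + 2))^(3/2))² = (3 + 4*(1*1)^(3/2))² = (3 + 4*1^(3/2))² = (3 + 4*1)² = (3 + 4)² = 7² = 49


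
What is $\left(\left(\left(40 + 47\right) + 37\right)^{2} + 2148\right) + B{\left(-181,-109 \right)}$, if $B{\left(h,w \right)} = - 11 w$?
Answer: $18723$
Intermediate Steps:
$\left(\left(\left(40 + 47\right) + 37\right)^{2} + 2148\right) + B{\left(-181,-109 \right)} = \left(\left(\left(40 + 47\right) + 37\right)^{2} + 2148\right) - -1199 = \left(\left(87 + 37\right)^{2} + 2148\right) + 1199 = \left(124^{2} + 2148\right) + 1199 = \left(15376 + 2148\right) + 1199 = 17524 + 1199 = 18723$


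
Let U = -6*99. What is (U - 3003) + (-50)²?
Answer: -1097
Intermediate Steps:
U = -594
(U - 3003) + (-50)² = (-594 - 3003) + (-50)² = -3597 + 2500 = -1097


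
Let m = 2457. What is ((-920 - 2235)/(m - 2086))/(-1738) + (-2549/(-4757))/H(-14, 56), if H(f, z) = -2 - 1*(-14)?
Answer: 911845061/18403824516 ≈ 0.049546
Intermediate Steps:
H(f, z) = 12 (H(f, z) = -2 + 14 = 12)
((-920 - 2235)/(m - 2086))/(-1738) + (-2549/(-4757))/H(-14, 56) = ((-920 - 2235)/(2457 - 2086))/(-1738) - 2549/(-4757)/12 = -3155/371*(-1/1738) - 2549*(-1/4757)*(1/12) = -3155*1/371*(-1/1738) + (2549/4757)*(1/12) = -3155/371*(-1/1738) + 2549/57084 = 3155/644798 + 2549/57084 = 911845061/18403824516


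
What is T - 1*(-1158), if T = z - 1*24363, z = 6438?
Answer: -16767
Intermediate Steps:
T = -17925 (T = 6438 - 1*24363 = 6438 - 24363 = -17925)
T - 1*(-1158) = -17925 - 1*(-1158) = -17925 + 1158 = -16767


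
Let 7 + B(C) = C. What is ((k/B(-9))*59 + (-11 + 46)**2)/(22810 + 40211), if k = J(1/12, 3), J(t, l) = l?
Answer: 19423/1008336 ≈ 0.019262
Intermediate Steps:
B(C) = -7 + C
k = 3
((k/B(-9))*59 + (-11 + 46)**2)/(22810 + 40211) = ((3/(-7 - 9))*59 + (-11 + 46)**2)/(22810 + 40211) = ((3/(-16))*59 + 35**2)/63021 = ((3*(-1/16))*59 + 1225)*(1/63021) = (-3/16*59 + 1225)*(1/63021) = (-177/16 + 1225)*(1/63021) = (19423/16)*(1/63021) = 19423/1008336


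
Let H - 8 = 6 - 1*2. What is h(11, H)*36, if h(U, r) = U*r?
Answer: 4752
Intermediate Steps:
H = 12 (H = 8 + (6 - 1*2) = 8 + (6 - 2) = 8 + 4 = 12)
h(11, H)*36 = (11*12)*36 = 132*36 = 4752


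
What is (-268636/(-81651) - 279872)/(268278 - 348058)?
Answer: 5712890009/1628529195 ≈ 3.5080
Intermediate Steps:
(-268636/(-81651) - 279872)/(268278 - 348058) = (-268636*(-1/81651) - 279872)/(-79780) = (268636/81651 - 279872)*(-1/79780) = -22851560036/81651*(-1/79780) = 5712890009/1628529195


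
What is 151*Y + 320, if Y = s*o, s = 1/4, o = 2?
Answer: 791/2 ≈ 395.50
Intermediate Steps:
s = 1/4 ≈ 0.25000
Y = 1/2 (Y = (1/4)*2 = 1/2 ≈ 0.50000)
151*Y + 320 = 151*(1/2) + 320 = 151/2 + 320 = 791/2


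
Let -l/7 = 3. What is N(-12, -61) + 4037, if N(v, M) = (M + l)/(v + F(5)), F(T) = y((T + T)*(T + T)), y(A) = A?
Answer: 177587/44 ≈ 4036.1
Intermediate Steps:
F(T) = 4*T² (F(T) = (T + T)*(T + T) = (2*T)*(2*T) = 4*T²)
l = -21 (l = -7*3 = -21)
N(v, M) = (-21 + M)/(100 + v) (N(v, M) = (M - 21)/(v + 4*5²) = (-21 + M)/(v + 4*25) = (-21 + M)/(v + 100) = (-21 + M)/(100 + v))
N(-12, -61) + 4037 = (-21 - 61)/(100 - 12) + 4037 = -82/88 + 4037 = (1/88)*(-82) + 4037 = -41/44 + 4037 = 177587/44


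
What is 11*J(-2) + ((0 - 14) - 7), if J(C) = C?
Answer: -43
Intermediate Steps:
11*J(-2) + ((0 - 14) - 7) = 11*(-2) + ((0 - 14) - 7) = -22 + (-14 - 7) = -22 - 21 = -43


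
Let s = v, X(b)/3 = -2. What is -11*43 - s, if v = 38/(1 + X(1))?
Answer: -2327/5 ≈ -465.40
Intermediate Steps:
X(b) = -6 (X(b) = 3*(-2) = -6)
v = -38/5 (v = 38/(1 - 6) = 38/(-5) = -1/5*38 = -38/5 ≈ -7.6000)
s = -38/5 ≈ -7.6000
-11*43 - s = -11*43 - 1*(-38/5) = -473 + 38/5 = -2327/5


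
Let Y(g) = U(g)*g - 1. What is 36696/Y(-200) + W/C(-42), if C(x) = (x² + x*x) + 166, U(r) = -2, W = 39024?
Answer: 25187600/245651 ≈ 102.53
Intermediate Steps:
C(x) = 166 + 2*x² (C(x) = (x² + x²) + 166 = 2*x² + 166 = 166 + 2*x²)
Y(g) = -1 - 2*g (Y(g) = -2*g - 1 = -1 - 2*g)
36696/Y(-200) + W/C(-42) = 36696/(-1 - 2*(-200)) + 39024/(166 + 2*(-42)²) = 36696/(-1 + 400) + 39024/(166 + 2*1764) = 36696/399 + 39024/(166 + 3528) = 36696*(1/399) + 39024/3694 = 12232/133 + 39024*(1/3694) = 12232/133 + 19512/1847 = 25187600/245651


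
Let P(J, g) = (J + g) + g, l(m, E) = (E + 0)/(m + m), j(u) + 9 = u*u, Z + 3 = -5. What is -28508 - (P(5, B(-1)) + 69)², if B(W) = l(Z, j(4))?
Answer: -2166737/64 ≈ -33855.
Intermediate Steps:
Z = -8 (Z = -3 - 5 = -8)
j(u) = -9 + u² (j(u) = -9 + u*u = -9 + u²)
l(m, E) = E/(2*m) (l(m, E) = E/((2*m)) = E*(1/(2*m)) = E/(2*m))
B(W) = -7/16 (B(W) = (½)*(-9 + 4²)/(-8) = (½)*(-9 + 16)*(-⅛) = (½)*7*(-⅛) = -7/16)
P(J, g) = J + 2*g
-28508 - (P(5, B(-1)) + 69)² = -28508 - ((5 + 2*(-7/16)) + 69)² = -28508 - ((5 - 7/8) + 69)² = -28508 - (33/8 + 69)² = -28508 - (585/8)² = -28508 - 1*342225/64 = -28508 - 342225/64 = -2166737/64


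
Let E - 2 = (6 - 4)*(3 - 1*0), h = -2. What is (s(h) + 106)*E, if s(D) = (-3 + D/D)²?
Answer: 880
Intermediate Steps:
s(D) = 4 (s(D) = (-3 + 1)² = (-2)² = 4)
E = 8 (E = 2 + (6 - 4)*(3 - 1*0) = 2 + 2*(3 + 0) = 2 + 2*3 = 2 + 6 = 8)
(s(h) + 106)*E = (4 + 106)*8 = 110*8 = 880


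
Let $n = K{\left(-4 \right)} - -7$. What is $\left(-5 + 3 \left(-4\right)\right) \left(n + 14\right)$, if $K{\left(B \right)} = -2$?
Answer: $-323$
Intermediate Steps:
$n = 5$ ($n = -2 - -7 = -2 + 7 = 5$)
$\left(-5 + 3 \left(-4\right)\right) \left(n + 14\right) = \left(-5 + 3 \left(-4\right)\right) \left(5 + 14\right) = \left(-5 - 12\right) 19 = \left(-17\right) 19 = -323$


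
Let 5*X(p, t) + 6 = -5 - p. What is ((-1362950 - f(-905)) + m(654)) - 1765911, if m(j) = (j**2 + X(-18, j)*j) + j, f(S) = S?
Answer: -13493352/5 ≈ -2.6987e+6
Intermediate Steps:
X(p, t) = -11/5 - p/5 (X(p, t) = -6/5 + (-5 - p)/5 = -6/5 + (-1 - p/5) = -11/5 - p/5)
m(j) = j**2 + 12*j/5 (m(j) = (j**2 + (-11/5 - 1/5*(-18))*j) + j = (j**2 + (-11/5 + 18/5)*j) + j = (j**2 + 7*j/5) + j = j**2 + 12*j/5)
((-1362950 - f(-905)) + m(654)) - 1765911 = ((-1362950 - 1*(-905)) + (1/5)*654*(12 + 5*654)) - 1765911 = ((-1362950 + 905) + (1/5)*654*(12 + 3270)) - 1765911 = (-1362045 + (1/5)*654*3282) - 1765911 = (-1362045 + 2146428/5) - 1765911 = -4663797/5 - 1765911 = -13493352/5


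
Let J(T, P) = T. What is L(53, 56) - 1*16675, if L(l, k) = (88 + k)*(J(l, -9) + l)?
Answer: -1411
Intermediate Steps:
L(l, k) = 2*l*(88 + k) (L(l, k) = (88 + k)*(l + l) = (88 + k)*(2*l) = 2*l*(88 + k))
L(53, 56) - 1*16675 = 2*53*(88 + 56) - 1*16675 = 2*53*144 - 16675 = 15264 - 16675 = -1411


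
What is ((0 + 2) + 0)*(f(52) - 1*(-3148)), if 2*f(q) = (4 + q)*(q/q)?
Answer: 6352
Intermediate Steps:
f(q) = 2 + q/2 (f(q) = ((4 + q)*(q/q))/2 = ((4 + q)*1)/2 = (4 + q)/2 = 2 + q/2)
((0 + 2) + 0)*(f(52) - 1*(-3148)) = ((0 + 2) + 0)*((2 + (½)*52) - 1*(-3148)) = (2 + 0)*((2 + 26) + 3148) = 2*(28 + 3148) = 2*3176 = 6352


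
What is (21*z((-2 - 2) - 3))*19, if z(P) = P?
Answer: -2793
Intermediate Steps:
(21*z((-2 - 2) - 3))*19 = (21*((-2 - 2) - 3))*19 = (21*(-4 - 3))*19 = (21*(-7))*19 = -147*19 = -2793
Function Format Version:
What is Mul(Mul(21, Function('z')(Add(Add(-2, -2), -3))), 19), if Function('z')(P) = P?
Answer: -2793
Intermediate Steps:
Mul(Mul(21, Function('z')(Add(Add(-2, -2), -3))), 19) = Mul(Mul(21, Add(Add(-2, -2), -3)), 19) = Mul(Mul(21, Add(-4, -3)), 19) = Mul(Mul(21, -7), 19) = Mul(-147, 19) = -2793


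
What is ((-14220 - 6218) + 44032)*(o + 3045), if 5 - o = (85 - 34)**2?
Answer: 10593706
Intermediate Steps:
o = -2596 (o = 5 - (85 - 34)**2 = 5 - 1*51**2 = 5 - 1*2601 = 5 - 2601 = -2596)
((-14220 - 6218) + 44032)*(o + 3045) = ((-14220 - 6218) + 44032)*(-2596 + 3045) = (-20438 + 44032)*449 = 23594*449 = 10593706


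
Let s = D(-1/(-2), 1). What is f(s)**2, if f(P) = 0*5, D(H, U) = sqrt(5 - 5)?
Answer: 0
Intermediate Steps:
D(H, U) = 0 (D(H, U) = sqrt(0) = 0)
s = 0
f(P) = 0
f(s)**2 = 0**2 = 0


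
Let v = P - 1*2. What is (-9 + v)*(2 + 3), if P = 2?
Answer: -45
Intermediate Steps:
v = 0 (v = 2 - 1*2 = 2 - 2 = 0)
(-9 + v)*(2 + 3) = (-9 + 0)*(2 + 3) = -9*5 = -45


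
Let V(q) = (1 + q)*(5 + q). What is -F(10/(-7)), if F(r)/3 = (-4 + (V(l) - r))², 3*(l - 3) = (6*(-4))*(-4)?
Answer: -303731532/49 ≈ -6.1986e+6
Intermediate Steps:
l = 35 (l = 3 + ((6*(-4))*(-4))/3 = 3 + (-24*(-4))/3 = 3 + (⅓)*96 = 3 + 32 = 35)
F(r) = 3*(1436 - r)² (F(r) = 3*(-4 + ((5 + 35² + 6*35) - r))² = 3*(-4 + ((5 + 1225 + 210) - r))² = 3*(-4 + (1440 - r))² = 3*(1436 - r)²)
-F(10/(-7)) = -3*(-1436 + 10/(-7))² = -3*(-1436 + 10*(-⅐))² = -3*(-1436 - 10/7)² = -3*(-10062/7)² = -3*101243844/49 = -1*303731532/49 = -303731532/49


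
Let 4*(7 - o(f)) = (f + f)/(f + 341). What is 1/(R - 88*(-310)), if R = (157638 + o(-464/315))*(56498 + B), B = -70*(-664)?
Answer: 106951/1736241925810486 ≈ 6.1599e-11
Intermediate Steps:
o(f) = 7 - f/(2*(341 + f)) (o(f) = 7 - (f + f)/(4*(f + 341)) = 7 - 2*f/(4*(341 + f)) = 7 - f/(2*(341 + f)))
B = 46480
R = 1736239008187206/106951 (R = (157638 + (4774 + 13*(-464/315))/(2*(341 - 464/315)))*(56498 + 46480) = (157638 + (4774 + 13*(-464*1/315))/(2*(341 - 464*1/315)))*102978 = (157638 + (4774 + 13*(-464/315))/(2*(341 - 464/315)))*102978 = (157638 + (4774 - 6032/315)/(2*(106951/315)))*102978 = (157638 + (1/2)*(315/106951)*(1497778/315))*102978 = (157638 + 748889/106951)*102978 = (16860290627/106951)*102978 = 1736239008187206/106951 ≈ 1.6234e+10)
1/(R - 88*(-310)) = 1/(1736239008187206/106951 - 88*(-310)) = 1/(1736239008187206/106951 + 27280) = 1/(1736241925810486/106951) = 106951/1736241925810486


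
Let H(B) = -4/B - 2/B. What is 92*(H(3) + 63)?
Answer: 5612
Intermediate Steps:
H(B) = -6/B
92*(H(3) + 63) = 92*(-6/3 + 63) = 92*(-6*⅓ + 63) = 92*(-2 + 63) = 92*61 = 5612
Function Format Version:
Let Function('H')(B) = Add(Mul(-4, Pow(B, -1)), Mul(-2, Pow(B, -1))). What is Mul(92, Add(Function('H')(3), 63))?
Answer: 5612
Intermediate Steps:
Function('H')(B) = Mul(-6, Pow(B, -1))
Mul(92, Add(Function('H')(3), 63)) = Mul(92, Add(Mul(-6, Pow(3, -1)), 63)) = Mul(92, Add(Mul(-6, Rational(1, 3)), 63)) = Mul(92, Add(-2, 63)) = Mul(92, 61) = 5612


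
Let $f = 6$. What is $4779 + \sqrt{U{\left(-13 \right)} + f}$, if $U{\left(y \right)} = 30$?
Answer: $4785$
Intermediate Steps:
$4779 + \sqrt{U{\left(-13 \right)} + f} = 4779 + \sqrt{30 + 6} = 4779 + \sqrt{36} = 4779 + 6 = 4785$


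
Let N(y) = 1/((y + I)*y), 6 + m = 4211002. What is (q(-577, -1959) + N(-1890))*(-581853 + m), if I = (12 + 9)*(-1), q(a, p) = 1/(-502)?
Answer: -468067163078/64754235 ≈ -7228.4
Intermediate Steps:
q(a, p) = -1/502
m = 4210996 (m = -6 + 4211002 = 4210996)
I = -21 (I = 21*(-1) = -21)
N(y) = 1/(y*(-21 + y)) (N(y) = 1/((y - 21)*y) = 1/((-21 + y)*y) = 1/(y*(-21 + y)))
(q(-577, -1959) + N(-1890))*(-581853 + m) = (-1/502 + 1/((-1890)*(-21 - 1890)))*(-581853 + 4210996) = (-1/502 - 1/1890/(-1911))*3629143 = (-1/502 - 1/1890*(-1/1911))*3629143 = (-1/502 + 1/3611790)*3629143 = -902822/453279645*3629143 = -468067163078/64754235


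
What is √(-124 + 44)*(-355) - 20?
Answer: -20 - 1420*I*√5 ≈ -20.0 - 3175.2*I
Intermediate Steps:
√(-124 + 44)*(-355) - 20 = √(-80)*(-355) - 20 = (4*I*√5)*(-355) - 20 = -1420*I*√5 - 20 = -20 - 1420*I*√5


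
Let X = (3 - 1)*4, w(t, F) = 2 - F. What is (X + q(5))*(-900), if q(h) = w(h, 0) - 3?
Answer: -6300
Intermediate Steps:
X = 8 (X = 2*4 = 8)
q(h) = -1 (q(h) = (2 - 1*0) - 3 = (2 + 0) - 3 = 2 - 3 = -1)
(X + q(5))*(-900) = (8 - 1)*(-900) = 7*(-900) = -6300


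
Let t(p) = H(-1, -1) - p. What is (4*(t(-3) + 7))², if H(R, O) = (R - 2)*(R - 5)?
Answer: 12544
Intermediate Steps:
H(R, O) = (-5 + R)*(-2 + R) (H(R, O) = (-2 + R)*(-5 + R) = (-5 + R)*(-2 + R))
t(p) = 18 - p (t(p) = (10 + (-1)² - 7*(-1)) - p = (10 + 1 + 7) - p = 18 - p)
(4*(t(-3) + 7))² = (4*((18 - 1*(-3)) + 7))² = (4*((18 + 3) + 7))² = (4*(21 + 7))² = (4*28)² = 112² = 12544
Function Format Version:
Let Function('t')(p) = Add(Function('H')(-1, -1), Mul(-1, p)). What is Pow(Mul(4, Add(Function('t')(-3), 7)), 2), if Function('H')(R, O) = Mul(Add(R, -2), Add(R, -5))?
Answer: 12544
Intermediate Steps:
Function('H')(R, O) = Mul(Add(-5, R), Add(-2, R)) (Function('H')(R, O) = Mul(Add(-2, R), Add(-5, R)) = Mul(Add(-5, R), Add(-2, R)))
Function('t')(p) = Add(18, Mul(-1, p)) (Function('t')(p) = Add(Add(10, Pow(-1, 2), Mul(-7, -1)), Mul(-1, p)) = Add(Add(10, 1, 7), Mul(-1, p)) = Add(18, Mul(-1, p)))
Pow(Mul(4, Add(Function('t')(-3), 7)), 2) = Pow(Mul(4, Add(Add(18, Mul(-1, -3)), 7)), 2) = Pow(Mul(4, Add(Add(18, 3), 7)), 2) = Pow(Mul(4, Add(21, 7)), 2) = Pow(Mul(4, 28), 2) = Pow(112, 2) = 12544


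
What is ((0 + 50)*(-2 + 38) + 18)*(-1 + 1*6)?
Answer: 9090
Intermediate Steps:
((0 + 50)*(-2 + 38) + 18)*(-1 + 1*6) = (50*36 + 18)*(-1 + 6) = (1800 + 18)*5 = 1818*5 = 9090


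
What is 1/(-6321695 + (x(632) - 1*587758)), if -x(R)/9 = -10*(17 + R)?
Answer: -1/6851043 ≈ -1.4596e-7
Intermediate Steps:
x(R) = 1530 + 90*R (x(R) = -(-90)*(17 + R) = -9*(-170 - 10*R) = 1530 + 90*R)
1/(-6321695 + (x(632) - 1*587758)) = 1/(-6321695 + ((1530 + 90*632) - 1*587758)) = 1/(-6321695 + ((1530 + 56880) - 587758)) = 1/(-6321695 + (58410 - 587758)) = 1/(-6321695 - 529348) = 1/(-6851043) = -1/6851043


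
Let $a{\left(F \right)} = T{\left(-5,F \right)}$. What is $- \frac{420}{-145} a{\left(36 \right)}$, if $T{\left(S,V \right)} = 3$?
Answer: $\frac{252}{29} \approx 8.6897$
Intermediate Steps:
$a{\left(F \right)} = 3$
$- \frac{420}{-145} a{\left(36 \right)} = - \frac{420}{-145} \cdot 3 = \left(-420\right) \left(- \frac{1}{145}\right) 3 = \frac{84}{29} \cdot 3 = \frac{252}{29}$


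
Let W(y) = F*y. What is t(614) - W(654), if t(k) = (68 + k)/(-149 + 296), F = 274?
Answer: -26341130/147 ≈ -1.7919e+5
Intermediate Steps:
t(k) = 68/147 + k/147 (t(k) = (68 + k)/147 = (68 + k)*(1/147) = 68/147 + k/147)
W(y) = 274*y
t(614) - W(654) = (68/147 + (1/147)*614) - 274*654 = (68/147 + 614/147) - 1*179196 = 682/147 - 179196 = -26341130/147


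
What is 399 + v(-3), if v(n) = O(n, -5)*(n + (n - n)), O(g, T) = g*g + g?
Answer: 381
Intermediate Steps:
O(g, T) = g + g**2 (O(g, T) = g**2 + g = g + g**2)
v(n) = n**2*(1 + n) (v(n) = (n*(1 + n))*(n + (n - n)) = (n*(1 + n))*(n + 0) = (n*(1 + n))*n = n**2*(1 + n))
399 + v(-3) = 399 + (-3)**2*(1 - 3) = 399 + 9*(-2) = 399 - 18 = 381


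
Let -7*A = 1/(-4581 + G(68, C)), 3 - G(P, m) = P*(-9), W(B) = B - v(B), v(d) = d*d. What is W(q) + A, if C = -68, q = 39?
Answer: -41143283/27762 ≈ -1482.0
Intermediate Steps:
v(d) = d²
W(B) = B - B²
G(P, m) = 3 + 9*P (G(P, m) = 3 - P*(-9) = 3 - (-9)*P = 3 + 9*P)
A = 1/27762 (A = -1/(7*(-4581 + (3 + 9*68))) = -1/(7*(-4581 + (3 + 612))) = -1/(7*(-4581 + 615)) = -⅐/(-3966) = -⅐*(-1/3966) = 1/27762 ≈ 3.6020e-5)
W(q) + A = 39*(1 - 1*39) + 1/27762 = 39*(1 - 39) + 1/27762 = 39*(-38) + 1/27762 = -1482 + 1/27762 = -41143283/27762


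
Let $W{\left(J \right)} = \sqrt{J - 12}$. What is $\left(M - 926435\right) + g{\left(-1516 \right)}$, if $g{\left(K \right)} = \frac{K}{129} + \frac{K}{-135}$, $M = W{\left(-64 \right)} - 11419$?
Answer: $- \frac{5444245502}{5805} + 2 i \sqrt{19} \approx -9.3786 \cdot 10^{5} + 8.7178 i$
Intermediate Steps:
$W{\left(J \right)} = \sqrt{-12 + J}$
$M = -11419 + 2 i \sqrt{19}$ ($M = \sqrt{-12 - 64} - 11419 = \sqrt{-76} - 11419 = 2 i \sqrt{19} - 11419 = -11419 + 2 i \sqrt{19} \approx -11419.0 + 8.7178 i$)
$g{\left(K \right)} = \frac{2 K}{5805}$ ($g{\left(K \right)} = K \frac{1}{129} + K \left(- \frac{1}{135}\right) = \frac{K}{129} - \frac{K}{135} = \frac{2 K}{5805}$)
$\left(M - 926435\right) + g{\left(-1516 \right)} = \left(\left(-11419 + 2 i \sqrt{19}\right) - 926435\right) + \frac{2}{5805} \left(-1516\right) = \left(-937854 + 2 i \sqrt{19}\right) - \frac{3032}{5805} = - \frac{5444245502}{5805} + 2 i \sqrt{19}$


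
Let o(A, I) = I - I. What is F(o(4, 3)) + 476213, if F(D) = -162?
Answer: 476051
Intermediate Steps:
o(A, I) = 0
F(o(4, 3)) + 476213 = -162 + 476213 = 476051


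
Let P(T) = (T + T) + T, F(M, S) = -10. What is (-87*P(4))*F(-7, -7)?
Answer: 10440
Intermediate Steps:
P(T) = 3*T (P(T) = 2*T + T = 3*T)
(-87*P(4))*F(-7, -7) = -261*4*(-10) = -87*12*(-10) = -1044*(-10) = 10440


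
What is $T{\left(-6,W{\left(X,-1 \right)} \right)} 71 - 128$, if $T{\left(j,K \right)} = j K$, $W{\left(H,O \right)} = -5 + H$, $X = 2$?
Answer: $1150$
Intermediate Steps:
$T{\left(j,K \right)} = K j$
$T{\left(-6,W{\left(X,-1 \right)} \right)} 71 - 128 = \left(-5 + 2\right) \left(-6\right) 71 - 128 = \left(-3\right) \left(-6\right) 71 - 128 = 18 \cdot 71 - 128 = 1278 - 128 = 1150$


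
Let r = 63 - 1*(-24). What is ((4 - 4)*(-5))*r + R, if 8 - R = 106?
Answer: -98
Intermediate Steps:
R = -98 (R = 8 - 1*106 = 8 - 106 = -98)
r = 87 (r = 63 + 24 = 87)
((4 - 4)*(-5))*r + R = ((4 - 4)*(-5))*87 - 98 = (0*(-5))*87 - 98 = 0*87 - 98 = 0 - 98 = -98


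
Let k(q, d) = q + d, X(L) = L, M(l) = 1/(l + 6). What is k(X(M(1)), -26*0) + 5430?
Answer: 38011/7 ≈ 5430.1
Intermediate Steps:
M(l) = 1/(6 + l)
k(q, d) = d + q
k(X(M(1)), -26*0) + 5430 = (-26*0 + 1/(6 + 1)) + 5430 = (0 + 1/7) + 5430 = (0 + ⅐) + 5430 = ⅐ + 5430 = 38011/7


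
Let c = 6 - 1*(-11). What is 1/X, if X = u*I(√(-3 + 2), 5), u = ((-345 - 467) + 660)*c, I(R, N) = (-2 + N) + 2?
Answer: -1/12920 ≈ -7.7399e-5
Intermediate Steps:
c = 17 (c = 6 + 11 = 17)
I(R, N) = N
u = -2584 (u = ((-345 - 467) + 660)*17 = (-812 + 660)*17 = -152*17 = -2584)
X = -12920 (X = -2584*5 = -12920)
1/X = 1/(-12920) = -1/12920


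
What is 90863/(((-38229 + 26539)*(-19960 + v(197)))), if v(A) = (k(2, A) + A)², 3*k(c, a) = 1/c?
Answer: -1635534/3980030005 ≈ -0.00041093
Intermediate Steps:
k(c, a) = 1/(3*c)
v(A) = (⅙ + A)² (v(A) = ((⅓)/2 + A)² = ((⅓)*(½) + A)² = (⅙ + A)²)
90863/(((-38229 + 26539)*(-19960 + v(197)))) = 90863/(((-38229 + 26539)*(-19960 + (1 + 6*197)²/36))) = 90863/((-11690*(-19960 + (1 + 1182)²/36))) = 90863/((-11690*(-19960 + (1/36)*1183²))) = 90863/((-11690*(-19960 + (1/36)*1399489))) = 90863/((-11690*(-19960 + 1399489/36))) = 90863/((-11690*680929/36)) = 90863/(-3980030005/18) = 90863*(-18/3980030005) = -1635534/3980030005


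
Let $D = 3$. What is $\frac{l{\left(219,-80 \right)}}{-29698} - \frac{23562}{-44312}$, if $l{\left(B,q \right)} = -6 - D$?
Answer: $\frac{175035771}{328994444} \approx 0.53203$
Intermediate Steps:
$l{\left(B,q \right)} = -9$ ($l{\left(B,q \right)} = -6 - 3 = -9$)
$\frac{l{\left(219,-80 \right)}}{-29698} - \frac{23562}{-44312} = - \frac{9}{-29698} - \frac{23562}{-44312} = \left(-9\right) \left(- \frac{1}{29698}\right) - - \frac{11781}{22156} = \frac{9}{29698} + \frac{11781}{22156} = \frac{175035771}{328994444}$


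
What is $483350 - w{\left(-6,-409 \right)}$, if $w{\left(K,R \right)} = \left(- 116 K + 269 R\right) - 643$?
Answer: $593318$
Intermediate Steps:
$w{\left(K,R \right)} = -643 - 116 K + 269 R$
$483350 - w{\left(-6,-409 \right)} = 483350 - \left(-643 - -696 + 269 \left(-409\right)\right) = 483350 - \left(-643 + 696 - 110021\right) = 483350 - -109968 = 483350 + 109968 = 593318$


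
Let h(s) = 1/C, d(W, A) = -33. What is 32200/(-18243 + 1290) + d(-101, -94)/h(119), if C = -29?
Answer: 16191821/16953 ≈ 955.10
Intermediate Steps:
h(s) = -1/29 (h(s) = 1/(-29) = -1/29)
32200/(-18243 + 1290) + d(-101, -94)/h(119) = 32200/(-18243 + 1290) - 33/(-1/29) = 32200/(-16953) - 33*(-29) = 32200*(-1/16953) + 957 = -32200/16953 + 957 = 16191821/16953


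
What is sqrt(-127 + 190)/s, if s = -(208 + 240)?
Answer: -3*sqrt(7)/448 ≈ -0.017717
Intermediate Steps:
s = -448 (s = -1*448 = -448)
sqrt(-127 + 190)/s = sqrt(-127 + 190)/(-448) = sqrt(63)*(-1/448) = (3*sqrt(7))*(-1/448) = -3*sqrt(7)/448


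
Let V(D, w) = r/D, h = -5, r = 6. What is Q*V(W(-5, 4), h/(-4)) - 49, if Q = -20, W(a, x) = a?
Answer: -25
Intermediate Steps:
V(D, w) = 6/D
Q*V(W(-5, 4), h/(-4)) - 49 = -120/(-5) - 49 = -120*(-1)/5 - 49 = -20*(-6/5) - 49 = 24 - 49 = -25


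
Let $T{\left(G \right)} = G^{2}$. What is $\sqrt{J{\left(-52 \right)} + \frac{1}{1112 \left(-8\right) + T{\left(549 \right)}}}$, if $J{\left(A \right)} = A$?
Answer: $\frac{i \sqrt{4449076808795}}{292505} \approx 7.2111 i$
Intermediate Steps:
$\sqrt{J{\left(-52 \right)} + \frac{1}{1112 \left(-8\right) + T{\left(549 \right)}}} = \sqrt{-52 + \frac{1}{1112 \left(-8\right) + 549^{2}}} = \sqrt{-52 + \frac{1}{-8896 + 301401}} = \sqrt{-52 + \frac{1}{292505}} = \sqrt{- \frac{15210259}{292505}} = \frac{i \sqrt{4449076808795}}{292505}$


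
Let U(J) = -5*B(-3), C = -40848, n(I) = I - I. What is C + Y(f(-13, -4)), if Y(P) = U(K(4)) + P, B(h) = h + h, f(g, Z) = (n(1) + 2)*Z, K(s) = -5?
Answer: -40826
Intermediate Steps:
n(I) = 0
f(g, Z) = 2*Z (f(g, Z) = (0 + 2)*Z = 2*Z)
B(h) = 2*h
U(J) = 30 (U(J) = -10*(-3) = -5*(-6) = 30)
Y(P) = 30 + P
C + Y(f(-13, -4)) = -40848 + (30 + 2*(-4)) = -40848 + (30 - 8) = -40848 + 22 = -40826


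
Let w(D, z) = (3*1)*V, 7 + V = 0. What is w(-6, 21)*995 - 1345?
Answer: -22240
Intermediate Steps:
V = -7 (V = -7 + 0 = -7)
w(D, z) = -21 (w(D, z) = (3*1)*(-7) = 3*(-7) = -21)
w(-6, 21)*995 - 1345 = -21*995 - 1345 = -20895 - 1345 = -22240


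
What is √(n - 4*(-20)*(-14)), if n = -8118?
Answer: I*√9238 ≈ 96.115*I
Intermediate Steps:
√(n - 4*(-20)*(-14)) = √(-8118 - 4*(-20)*(-14)) = √(-8118 + 80*(-14)) = √(-8118 - 1120) = √(-9238) = I*√9238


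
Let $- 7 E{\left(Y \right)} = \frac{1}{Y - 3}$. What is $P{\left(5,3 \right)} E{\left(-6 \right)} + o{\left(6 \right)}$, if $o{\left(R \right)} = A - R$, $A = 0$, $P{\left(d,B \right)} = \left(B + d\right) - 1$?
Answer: $- \frac{53}{9} \approx -5.8889$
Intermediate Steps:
$P{\left(d,B \right)} = -1 + B + d$
$E{\left(Y \right)} = - \frac{1}{7 \left(-3 + Y\right)}$ ($E{\left(Y \right)} = - \frac{1}{7 \left(Y - 3\right)} = - \frac{1}{7 \left(-3 + Y\right)}$)
$o{\left(R \right)} = - R$ ($o{\left(R \right)} = 0 - R = - R$)
$P{\left(5,3 \right)} E{\left(-6 \right)} + o{\left(6 \right)} = \left(-1 + 3 + 5\right) \left(- \frac{1}{-21 + 7 \left(-6\right)}\right) - 6 = 7 \left(- \frac{1}{-21 - 42}\right) - 6 = 7 \left(- \frac{1}{-63}\right) - 6 = 7 \left(\left(-1\right) \left(- \frac{1}{63}\right)\right) - 6 = 7 \cdot \frac{1}{63} - 6 = \frac{1}{9} - 6 = - \frac{53}{9}$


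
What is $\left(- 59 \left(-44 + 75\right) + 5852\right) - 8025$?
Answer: $-4002$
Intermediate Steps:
$\left(- 59 \left(-44 + 75\right) + 5852\right) - 8025 = \left(\left(-59\right) 31 + 5852\right) - 8025 = \left(-1829 + 5852\right) - 8025 = 4023 - 8025 = -4002$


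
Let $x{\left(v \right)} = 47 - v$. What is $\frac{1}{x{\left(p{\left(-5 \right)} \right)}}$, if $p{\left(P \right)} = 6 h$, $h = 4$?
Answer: $\frac{1}{23} \approx 0.043478$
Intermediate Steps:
$p{\left(P \right)} = 24$ ($p{\left(P \right)} = 6 \cdot 4 = 24$)
$\frac{1}{x{\left(p{\left(-5 \right)} \right)}} = \frac{1}{47 - 24} = \frac{1}{23}$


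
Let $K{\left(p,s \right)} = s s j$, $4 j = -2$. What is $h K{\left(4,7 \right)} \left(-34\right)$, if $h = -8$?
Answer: $-6664$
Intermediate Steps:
$j = - \frac{1}{2}$ ($j = \frac{1}{4} \left(-2\right) = - \frac{1}{2} \approx -0.5$)
$K{\left(p,s \right)} = - \frac{s^{2}}{2}$ ($K{\left(p,s \right)} = s s \left(- \frac{1}{2}\right) = s^{2} \left(- \frac{1}{2}\right) = - \frac{s^{2}}{2}$)
$h K{\left(4,7 \right)} \left(-34\right) = - 8 \left(- \frac{7^{2}}{2}\right) \left(-34\right) = - 8 \left(\left(- \frac{1}{2}\right) 49\right) \left(-34\right) = \left(-8\right) \left(- \frac{49}{2}\right) \left(-34\right) = 196 \left(-34\right) = -6664$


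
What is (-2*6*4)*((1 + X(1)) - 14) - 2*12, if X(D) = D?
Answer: 552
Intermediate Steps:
(-2*6*4)*((1 + X(1)) - 14) - 2*12 = (-2*6*4)*((1 + 1) - 14) - 2*12 = (-12*4)*(2 - 14) - 24 = -48*(-12) - 24 = 576 - 24 = 552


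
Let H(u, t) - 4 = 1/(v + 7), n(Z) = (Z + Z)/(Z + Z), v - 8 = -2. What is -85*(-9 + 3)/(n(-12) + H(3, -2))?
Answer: 1105/11 ≈ 100.45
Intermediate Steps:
v = 6 (v = 8 - 2 = 6)
n(Z) = 1 (n(Z) = (2*Z)/((2*Z)) = (2*Z)*(1/(2*Z)) = 1)
H(u, t) = 53/13 (H(u, t) = 4 + 1/(6 + 7) = 4 + 1/13 = 53/13)
-85*(-9 + 3)/(n(-12) + H(3, -2)) = -85*(-9 + 3)/(1 + 53/13) = -(-510)/66/13 = -(-510)*13/66 = -85*(-13/11) = 1105/11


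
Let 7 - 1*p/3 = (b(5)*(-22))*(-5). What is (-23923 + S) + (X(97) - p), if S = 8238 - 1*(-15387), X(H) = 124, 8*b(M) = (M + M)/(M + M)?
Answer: -615/4 ≈ -153.75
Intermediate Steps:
b(M) = ⅛ (b(M) = ((M + M)/(M + M))/8 = ((2*M)/((2*M)))/8 = ((2*M)*(1/(2*M)))/8 = (⅛)*1 = ⅛)
p = -81/4 (p = 21 - 3*(⅛)*(-22)*(-5) = 21 - (-33)*(-5)/4 = 21 - 3*55/4 = 21 - 165/4 = -81/4 ≈ -20.250)
S = 23625 (S = 8238 + 15387 = 23625)
(-23923 + S) + (X(97) - p) = (-23923 + 23625) + (124 - 1*(-81/4)) = -298 + (124 + 81/4) = -298 + 577/4 = -615/4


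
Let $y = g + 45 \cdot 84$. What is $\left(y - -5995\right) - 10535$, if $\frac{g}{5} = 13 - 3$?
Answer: $-710$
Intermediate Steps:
$g = 50$ ($g = 5 \left(13 - 3\right) = 5 \cdot 10 = 50$)
$y = 3830$ ($y = 50 + 45 \cdot 84 = 50 + 3780 = 3830$)
$\left(y - -5995\right) - 10535 = \left(3830 - -5995\right) - 10535 = \left(3830 + 5995\right) - 10535 = 9825 - 10535 = -710$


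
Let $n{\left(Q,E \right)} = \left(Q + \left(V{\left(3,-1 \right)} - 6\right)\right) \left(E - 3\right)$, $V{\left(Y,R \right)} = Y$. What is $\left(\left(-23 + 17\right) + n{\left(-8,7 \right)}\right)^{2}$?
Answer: $2500$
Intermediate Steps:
$n{\left(Q,E \right)} = \left(-3 + E\right) \left(-3 + Q\right)$ ($n{\left(Q,E \right)} = \left(Q + \left(3 - 6\right)\right) \left(E - 3\right) = \left(Q - 3\right) \left(-3 + E\right) = \left(-3 + Q\right) \left(-3 + E\right) = \left(-3 + E\right) \left(-3 + Q\right)$)
$\left(\left(-23 + 17\right) + n{\left(-8,7 \right)}\right)^{2} = \left(\left(-23 + 17\right) + \left(9 - 21 - -24 + 7 \left(-8\right)\right)\right)^{2} = \left(-6 + \left(9 - 21 + 24 - 56\right)\right)^{2} = \left(-6 - 44\right)^{2} = \left(-50\right)^{2} = 2500$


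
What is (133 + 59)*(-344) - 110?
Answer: -66158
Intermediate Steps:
(133 + 59)*(-344) - 110 = 192*(-344) - 110 = -66048 - 110 = -66158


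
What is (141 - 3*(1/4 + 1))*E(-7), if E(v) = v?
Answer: -3843/4 ≈ -960.75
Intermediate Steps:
(141 - 3*(1/4 + 1))*E(-7) = (141 - 3*(1/4 + 1))*(-7) = (141 - 3*5/4)*(-7) = (141 - 15/4)*(-7) = (549/4)*(-7) = -3843/4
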